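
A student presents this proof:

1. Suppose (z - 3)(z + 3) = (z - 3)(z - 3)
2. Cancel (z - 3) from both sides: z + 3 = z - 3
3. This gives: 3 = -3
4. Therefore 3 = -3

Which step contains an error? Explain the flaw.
Step 2: Cancel (z - 3) from both sides: z + 3 = z - 3

Step 2 cancels (z - 3) from both sides. This is only valid if (z - 3) ≠ 0, i.e., z ≠ 3. When z = 3, both sides equal zero regardless of the other factors. The correct approach requires considering z = 3 as a separate case.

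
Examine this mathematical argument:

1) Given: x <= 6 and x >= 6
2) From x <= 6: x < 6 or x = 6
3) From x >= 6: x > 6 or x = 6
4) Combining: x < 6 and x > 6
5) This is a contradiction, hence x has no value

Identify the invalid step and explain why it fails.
Step 4: Combining: x < 6 and x > 6

Step 4 incorrectly combines the conditions. From x <= 6 and x >= 6, the intersection is x = 6. The error treats the 'or' cases as 'and' requirements. The correct conclusion is that x = 6 is the unique solution, not that no solution exists.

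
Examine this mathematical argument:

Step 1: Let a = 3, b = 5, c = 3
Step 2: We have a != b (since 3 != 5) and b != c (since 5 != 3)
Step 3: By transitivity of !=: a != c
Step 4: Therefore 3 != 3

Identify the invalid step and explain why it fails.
Step 3: By transitivity of !=: a != c

Step 3 incorrectly applies transitivity to the '!=' relation. Transitivity states: if a R b and b R c, then a R c. However, '!=' is not transitive. Counterexample: 3 != 5 and 5 != 3, but 3 = 3 (both equal 3). Transitivity holds for relations like <, <=, =, but not for !=.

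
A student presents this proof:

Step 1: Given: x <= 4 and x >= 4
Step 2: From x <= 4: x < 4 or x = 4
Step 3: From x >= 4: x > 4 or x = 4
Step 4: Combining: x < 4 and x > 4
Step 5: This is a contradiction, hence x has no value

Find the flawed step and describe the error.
Step 4: Combining: x < 4 and x > 4

Step 4 incorrectly combines the conditions. From x <= 4 and x >= 4, the intersection is x = 4. The error treats the 'or' cases as 'and' requirements. The correct conclusion is that x = 4 is the unique solution, not that no solution exists.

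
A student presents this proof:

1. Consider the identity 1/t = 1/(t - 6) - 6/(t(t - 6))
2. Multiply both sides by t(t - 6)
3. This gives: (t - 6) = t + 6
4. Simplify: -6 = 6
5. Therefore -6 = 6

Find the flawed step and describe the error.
Step 3: This gives: (t - 6) = t + 6

Step 3 makes a sign error when clearing denominators. Multiplying -6/(t(t - 6)) by t(t - 6) gives -6, not +6. The correct result is (t - 6) = t - 6, which is trivially true, not (t - 6) = t + 6. (Step 1 is a valid identity: 1/(t - 6) - 6/(t(t - 6)) = (t - 6)/(t(t - 6)) = 1/t.)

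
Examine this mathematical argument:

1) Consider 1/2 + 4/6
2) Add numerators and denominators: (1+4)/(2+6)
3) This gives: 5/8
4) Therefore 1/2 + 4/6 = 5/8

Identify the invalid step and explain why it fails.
Step 2: Add numerators and denominators: (1+4)/(2+6)

Step 2 incorrectly adds fractions by separately adding numerators and denominators. This is wrong. The correct method requires a common denominator: 1/2 + 4/6 = (1×6 + 4×2)/(2×6) = 14/12 = 7/6. The method used gives 5/8, which is different.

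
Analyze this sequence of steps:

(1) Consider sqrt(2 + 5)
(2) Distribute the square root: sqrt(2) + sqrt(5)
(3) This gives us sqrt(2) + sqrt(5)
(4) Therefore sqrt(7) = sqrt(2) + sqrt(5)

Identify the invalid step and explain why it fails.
Step 2: Distribute the square root: sqrt(2) + sqrt(5)

Step 2 incorrectly 'distributes' the square root over addition. The square root function does not distribute: sqrt(a + b) ≠ sqrt(a) + sqrt(b). In fact, sqrt(2 + 5) = sqrt(7) ≈ 2.6458, while sqrt(2) + sqrt(5) ≈ 3.6503.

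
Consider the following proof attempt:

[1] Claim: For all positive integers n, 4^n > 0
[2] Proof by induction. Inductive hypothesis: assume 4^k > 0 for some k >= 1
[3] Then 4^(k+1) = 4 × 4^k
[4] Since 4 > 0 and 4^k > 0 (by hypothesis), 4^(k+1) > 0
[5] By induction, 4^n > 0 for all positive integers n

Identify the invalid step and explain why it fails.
Step 5: By induction, 4^n > 0 for all positive integers n

Step 5 concludes the proof by induction, but no base case was ever established. A valid induction proof requires: (1) a base case proving 4^1 > 0, and (2) an inductive step showing IF 4^k > 0 THEN 4^(k+1) > 0. Steps 2-4 correctly establish the inductive step, but without the base case the conclusion in step 5 does not follow.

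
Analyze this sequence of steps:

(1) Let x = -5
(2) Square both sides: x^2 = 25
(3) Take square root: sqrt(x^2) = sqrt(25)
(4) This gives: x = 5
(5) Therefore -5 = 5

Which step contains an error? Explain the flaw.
Step 4: This gives: x = 5

Step 4 incorrectly states that sqrt(x^2) = x. The correct identity is sqrt(x^2) = |x|. Since x = -5 < 0, we have sqrt(x^2) = |-5| = 5, not x = -5.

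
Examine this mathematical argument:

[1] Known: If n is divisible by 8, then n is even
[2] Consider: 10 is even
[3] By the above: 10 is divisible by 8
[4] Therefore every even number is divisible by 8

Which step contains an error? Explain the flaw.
Step 3: By the above: 10 is divisible by 8

Step 3 commits the fallacy of affirming the consequent. The known fact 'divisible by 8 → even' does NOT imply 'even → divisible by 8'. That would be the converse, which is false. For example, 10 is even but 10 ÷ 8 = 1.25, which is not an integer.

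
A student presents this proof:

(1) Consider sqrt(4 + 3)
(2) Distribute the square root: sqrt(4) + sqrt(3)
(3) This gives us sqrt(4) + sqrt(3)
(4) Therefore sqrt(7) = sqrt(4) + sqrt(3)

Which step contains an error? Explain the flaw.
Step 2: Distribute the square root: sqrt(4) + sqrt(3)

Step 2 incorrectly 'distributes' the square root over addition. The square root function does not distribute: sqrt(a + b) ≠ sqrt(a) + sqrt(b). In fact, sqrt(4 + 3) = sqrt(7) ≈ 2.6458, while sqrt(4) + sqrt(3) ≈ 3.7321.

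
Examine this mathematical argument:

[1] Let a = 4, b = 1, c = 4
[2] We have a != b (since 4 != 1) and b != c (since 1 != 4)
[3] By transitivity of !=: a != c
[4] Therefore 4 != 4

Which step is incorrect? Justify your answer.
Step 3: By transitivity of !=: a != c

Step 3 incorrectly applies transitivity to the '!=' relation. Transitivity states: if a R b and b R c, then a R c. However, '!=' is not transitive. Counterexample: 4 != 1 and 1 != 4, but 4 = 4 (both equal 4). Transitivity holds for relations like <, <=, =, but not for !=.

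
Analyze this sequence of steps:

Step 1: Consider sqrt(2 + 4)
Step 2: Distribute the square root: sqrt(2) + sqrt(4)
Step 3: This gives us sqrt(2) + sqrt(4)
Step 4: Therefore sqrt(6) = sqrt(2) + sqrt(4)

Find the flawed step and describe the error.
Step 2: Distribute the square root: sqrt(2) + sqrt(4)

Step 2 incorrectly 'distributes' the square root over addition. The square root function does not distribute: sqrt(a + b) ≠ sqrt(a) + sqrt(b). In fact, sqrt(2 + 4) = sqrt(6) ≈ 2.4495, while sqrt(2) + sqrt(4) ≈ 3.4142.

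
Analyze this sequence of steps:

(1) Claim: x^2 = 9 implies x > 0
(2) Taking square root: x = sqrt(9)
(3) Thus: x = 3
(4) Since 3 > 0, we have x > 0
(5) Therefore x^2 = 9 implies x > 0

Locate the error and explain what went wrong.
Step 2: Taking square root: x = sqrt(9)

Step 2 takes the square root and assumes the positive root only. The equation x^2 = 9 actually has two solutions: x = 3 and x = -3. The proof silently assumes x > 0 without justification, then uses this assumption to conclude x > 0, which is circular. The counterexample x = -3 shows the claim is false.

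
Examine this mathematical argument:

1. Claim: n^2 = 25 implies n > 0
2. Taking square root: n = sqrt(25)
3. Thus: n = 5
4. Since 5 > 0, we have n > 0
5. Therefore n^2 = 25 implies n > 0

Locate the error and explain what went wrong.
Step 2: Taking square root: n = sqrt(25)

Step 2 takes the square root and assumes the positive root only. The equation n^2 = 25 actually has two solutions: n = 5 and n = -5. The proof silently assumes n > 0 without justification, then uses this assumption to conclude n > 0, which is circular. The counterexample n = -5 shows the claim is false.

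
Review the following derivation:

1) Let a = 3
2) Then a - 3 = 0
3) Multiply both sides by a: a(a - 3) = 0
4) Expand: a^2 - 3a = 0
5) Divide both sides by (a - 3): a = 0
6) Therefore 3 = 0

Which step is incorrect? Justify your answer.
Step 5: Divide both sides by (a - 3): a = 0

Step 5 divides both sides by (a - 3). However, since a = 3, we have (a - 3) = 0. Division by zero is undefined, making this step invalid.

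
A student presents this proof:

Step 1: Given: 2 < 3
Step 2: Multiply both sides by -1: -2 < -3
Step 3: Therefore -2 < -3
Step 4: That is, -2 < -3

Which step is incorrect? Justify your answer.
Step 2: Multiply both sides by -1: -2 < -3

Step 2 multiplies both sides by -1 but fails to reverse the inequality sign. When multiplying (or dividing) an inequality by a negative number, the direction must be reversed. Since 2 < 3, we should get -2 > -3, i.e., -2 > -3.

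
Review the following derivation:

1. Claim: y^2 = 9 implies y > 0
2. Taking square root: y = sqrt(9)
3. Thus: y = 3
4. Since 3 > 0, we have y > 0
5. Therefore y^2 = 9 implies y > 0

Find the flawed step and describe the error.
Step 2: Taking square root: y = sqrt(9)

Step 2 takes the square root and assumes the positive root only. The equation y^2 = 9 actually has two solutions: y = 3 and y = -3. The proof silently assumes y > 0 without justification, then uses this assumption to conclude y > 0, which is circular. The counterexample y = -3 shows the claim is false.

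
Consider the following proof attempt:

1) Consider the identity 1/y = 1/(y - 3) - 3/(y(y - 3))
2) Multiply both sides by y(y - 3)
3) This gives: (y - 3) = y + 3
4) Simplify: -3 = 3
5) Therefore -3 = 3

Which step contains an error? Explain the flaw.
Step 3: This gives: (y - 3) = y + 3

Step 3 makes a sign error when clearing denominators. Multiplying -3/(y(y - 3)) by y(y - 3) gives -3, not +3. The correct result is (y - 3) = y - 3, which is trivially true, not (y - 3) = y + 3. (Step 1 is a valid identity: 1/(y - 3) - 3/(y(y - 3)) = (y - 3)/(y(y - 3)) = 1/y.)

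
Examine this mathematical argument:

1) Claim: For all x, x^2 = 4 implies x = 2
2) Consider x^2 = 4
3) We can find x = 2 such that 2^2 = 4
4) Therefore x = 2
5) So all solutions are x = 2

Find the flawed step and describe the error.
Step 4: Therefore x = 2

Step 4 incorrectly concludes that x = 2 is the only solution. The proof shows that x = 2 is A solution (existence), but does not show it is the ONLY solution (uniqueness). In fact, x = -2 is also a solution since (-2)^2 = 4. Finding one solution doesn't prove there are no others.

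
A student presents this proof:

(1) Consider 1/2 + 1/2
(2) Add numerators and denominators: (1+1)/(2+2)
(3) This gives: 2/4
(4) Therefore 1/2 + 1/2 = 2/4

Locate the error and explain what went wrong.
Step 2: Add numerators and denominators: (1+1)/(2+2)

Step 2 incorrectly adds fractions by separately adding numerators and denominators. This is wrong. The correct method requires a common denominator: 1/2 + 1/2 = (1×2 + 1×2)/(2×2) = 4/4 = 1. The method used gives 2/4, which is different.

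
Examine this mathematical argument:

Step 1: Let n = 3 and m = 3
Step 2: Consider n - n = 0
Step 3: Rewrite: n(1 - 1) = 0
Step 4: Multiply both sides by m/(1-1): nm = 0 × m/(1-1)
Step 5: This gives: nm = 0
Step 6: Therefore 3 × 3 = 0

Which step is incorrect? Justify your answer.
Step 4: Multiply both sides by m/(1-1): nm = 0 × m/(1-1)

Step 4 multiplies both sides by m/(1-1). However, 1-1 = 0, so this is multiplication by m/0, which is undefined. We cannot multiply by an undefined expression.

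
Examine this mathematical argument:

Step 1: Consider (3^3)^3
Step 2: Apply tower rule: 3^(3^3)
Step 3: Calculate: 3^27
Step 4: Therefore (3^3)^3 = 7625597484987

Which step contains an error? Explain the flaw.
Step 2: Apply tower rule: 3^(3^3)

Step 2 incorrectly states that (a^b)^c = a^(b^c). The correct rule is (a^b)^c = a^(b×c). The actual value is (3^3)^3 = 3^9 = 19683, not 3^27 = 7625597484987.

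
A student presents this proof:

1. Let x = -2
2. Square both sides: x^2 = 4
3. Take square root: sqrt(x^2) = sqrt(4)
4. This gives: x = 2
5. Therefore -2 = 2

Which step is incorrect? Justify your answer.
Step 4: This gives: x = 2

Step 4 incorrectly states that sqrt(x^2) = x. The correct identity is sqrt(x^2) = |x|. Since x = -2 < 0, we have sqrt(x^2) = |-2| = 2, not x = -2.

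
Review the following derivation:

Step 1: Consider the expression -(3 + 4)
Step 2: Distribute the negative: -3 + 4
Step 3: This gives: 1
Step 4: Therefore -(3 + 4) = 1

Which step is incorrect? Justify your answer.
Step 2: Distribute the negative: -3 + 4

Step 2 incorrectly distributes the negative sign. The correct distribution is -(3 + 4) = -3 - 4 = -7. The negative must be applied to both terms, not just the first. The error treats -(3 + 4) as -3 + 4, which equals 1 instead of -7.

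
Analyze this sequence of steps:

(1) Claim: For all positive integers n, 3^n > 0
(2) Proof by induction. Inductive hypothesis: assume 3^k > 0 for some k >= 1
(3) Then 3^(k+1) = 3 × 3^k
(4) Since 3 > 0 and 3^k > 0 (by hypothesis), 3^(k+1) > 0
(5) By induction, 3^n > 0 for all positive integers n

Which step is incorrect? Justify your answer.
Step 5: By induction, 3^n > 0 for all positive integers n

Step 5 concludes the proof by induction, but no base case was ever established. A valid induction proof requires: (1) a base case proving 3^1 > 0, and (2) an inductive step showing IF 3^k > 0 THEN 3^(k+1) > 0. Steps 2-4 correctly establish the inductive step, but without the base case the conclusion in step 5 does not follow.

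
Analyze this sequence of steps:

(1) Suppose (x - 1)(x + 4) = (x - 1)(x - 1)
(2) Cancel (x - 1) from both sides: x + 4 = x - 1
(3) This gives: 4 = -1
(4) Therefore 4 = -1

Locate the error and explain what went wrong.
Step 2: Cancel (x - 1) from both sides: x + 4 = x - 1

Step 2 cancels (x - 1) from both sides. This is only valid if (x - 1) ≠ 0, i.e., x ≠ 1. When x = 1, both sides equal zero regardless of the other factors. The correct approach requires considering x = 1 as a separate case.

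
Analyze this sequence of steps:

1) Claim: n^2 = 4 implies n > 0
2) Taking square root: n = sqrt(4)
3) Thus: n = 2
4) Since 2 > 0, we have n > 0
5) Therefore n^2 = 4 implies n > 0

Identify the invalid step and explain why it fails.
Step 2: Taking square root: n = sqrt(4)

Step 2 takes the square root and assumes the positive root only. The equation n^2 = 4 actually has two solutions: n = 2 and n = -2. The proof silently assumes n > 0 without justification, then uses this assumption to conclude n > 0, which is circular. The counterexample n = -2 shows the claim is false.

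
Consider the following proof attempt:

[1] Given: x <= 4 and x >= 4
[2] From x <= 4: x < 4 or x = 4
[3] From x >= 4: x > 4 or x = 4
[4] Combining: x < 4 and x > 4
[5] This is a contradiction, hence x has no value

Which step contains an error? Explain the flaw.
Step 4: Combining: x < 4 and x > 4

Step 4 incorrectly combines the conditions. From x <= 4 and x >= 4, the intersection is x = 4. The error treats the 'or' cases as 'and' requirements. The correct conclusion is that x = 4 is the unique solution, not that no solution exists.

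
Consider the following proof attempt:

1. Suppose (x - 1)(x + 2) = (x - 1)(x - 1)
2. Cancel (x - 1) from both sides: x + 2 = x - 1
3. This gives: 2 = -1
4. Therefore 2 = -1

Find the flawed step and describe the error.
Step 2: Cancel (x - 1) from both sides: x + 2 = x - 1

Step 2 cancels (x - 1) from both sides. This is only valid if (x - 1) ≠ 0, i.e., x ≠ 1. When x = 1, both sides equal zero regardless of the other factors. The correct approach requires considering x = 1 as a separate case.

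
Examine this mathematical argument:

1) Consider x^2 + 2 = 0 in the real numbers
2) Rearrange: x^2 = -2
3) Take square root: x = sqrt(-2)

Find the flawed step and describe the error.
Step 3: Take square root: x = sqrt(-2)

Step 3 takes the square root of -2, which is negative. In the real number system, the square root of a negative number is undefined. The equation x^2 + 2 = 0 has no real solutions. Square roots of negative numbers only exist in the complex numbers.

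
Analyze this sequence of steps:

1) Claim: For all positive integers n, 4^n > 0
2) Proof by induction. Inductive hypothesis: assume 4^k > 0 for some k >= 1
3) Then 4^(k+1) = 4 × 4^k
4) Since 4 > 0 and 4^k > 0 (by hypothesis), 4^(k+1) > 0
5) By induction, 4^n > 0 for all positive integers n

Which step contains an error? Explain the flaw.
Step 5: By induction, 4^n > 0 for all positive integers n

Step 5 concludes the proof by induction, but no base case was ever established. A valid induction proof requires: (1) a base case proving 4^1 > 0, and (2) an inductive step showing IF 4^k > 0 THEN 4^(k+1) > 0. Steps 2-4 correctly establish the inductive step, but without the base case the conclusion in step 5 does not follow.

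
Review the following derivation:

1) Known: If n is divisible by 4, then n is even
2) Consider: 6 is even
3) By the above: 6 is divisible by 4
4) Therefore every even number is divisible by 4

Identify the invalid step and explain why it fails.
Step 3: By the above: 6 is divisible by 4

Step 3 commits the fallacy of affirming the consequent. The known fact 'divisible by 4 → even' does NOT imply 'even → divisible by 4'. That would be the converse, which is false. For example, 6 is even but 6 ÷ 4 = 1.50, which is not an integer.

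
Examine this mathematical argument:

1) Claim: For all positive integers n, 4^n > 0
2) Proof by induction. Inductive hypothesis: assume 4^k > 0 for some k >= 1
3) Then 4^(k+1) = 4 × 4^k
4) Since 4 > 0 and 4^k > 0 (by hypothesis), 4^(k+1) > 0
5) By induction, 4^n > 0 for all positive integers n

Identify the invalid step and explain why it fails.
Step 5: By induction, 4^n > 0 for all positive integers n

Step 5 concludes the proof by induction, but no base case was ever established. A valid induction proof requires: (1) a base case proving 4^1 > 0, and (2) an inductive step showing IF 4^k > 0 THEN 4^(k+1) > 0. Steps 2-4 correctly establish the inductive step, but without the base case the conclusion in step 5 does not follow.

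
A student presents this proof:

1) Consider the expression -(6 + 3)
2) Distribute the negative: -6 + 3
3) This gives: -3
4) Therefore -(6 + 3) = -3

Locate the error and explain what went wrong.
Step 2: Distribute the negative: -6 + 3

Step 2 incorrectly distributes the negative sign. The correct distribution is -(6 + 3) = -6 - 3 = -9. The negative must be applied to both terms, not just the first. The error treats -(6 + 3) as -6 + 3, which equals -3 instead of -9.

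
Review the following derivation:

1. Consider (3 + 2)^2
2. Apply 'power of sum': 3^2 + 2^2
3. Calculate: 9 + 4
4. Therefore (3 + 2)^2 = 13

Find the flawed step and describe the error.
Step 2: Apply 'power of sum': 3^2 + 2^2

Step 2 incorrectly applies a non-existent rule '(a+b)^n = a^n + b^n'. This is false in general. The correct expansion uses the binomial theorem. The actual value is (3 + 2)^2 = 5^2 = 25, not 13.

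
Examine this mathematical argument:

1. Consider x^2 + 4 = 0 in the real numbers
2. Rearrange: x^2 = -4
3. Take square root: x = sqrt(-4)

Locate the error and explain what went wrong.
Step 3: Take square root: x = sqrt(-4)

Step 3 takes the square root of -4, which is negative. In the real number system, the square root of a negative number is undefined. The equation x^2 + 4 = 0 has no real solutions. Square roots of negative numbers only exist in the complex numbers.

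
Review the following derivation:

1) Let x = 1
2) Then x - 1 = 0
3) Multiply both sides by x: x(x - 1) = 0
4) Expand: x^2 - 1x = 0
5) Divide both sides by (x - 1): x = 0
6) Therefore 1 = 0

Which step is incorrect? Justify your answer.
Step 5: Divide both sides by (x - 1): x = 0

Step 5 divides both sides by (x - 1). However, since x = 1, we have (x - 1) = 0. Division by zero is undefined, making this step invalid.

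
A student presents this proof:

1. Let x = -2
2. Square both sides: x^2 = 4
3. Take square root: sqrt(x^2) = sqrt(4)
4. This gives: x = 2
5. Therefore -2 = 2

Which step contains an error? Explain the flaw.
Step 4: This gives: x = 2

Step 4 incorrectly states that sqrt(x^2) = x. The correct identity is sqrt(x^2) = |x|. Since x = -2 < 0, we have sqrt(x^2) = |-2| = 2, not x = -2.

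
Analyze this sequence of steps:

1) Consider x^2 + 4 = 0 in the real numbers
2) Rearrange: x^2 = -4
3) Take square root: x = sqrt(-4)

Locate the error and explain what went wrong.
Step 3: Take square root: x = sqrt(-4)

Step 3 takes the square root of -4, which is negative. In the real number system, the square root of a negative number is undefined. The equation x^2 + 4 = 0 has no real solutions. Square roots of negative numbers only exist in the complex numbers.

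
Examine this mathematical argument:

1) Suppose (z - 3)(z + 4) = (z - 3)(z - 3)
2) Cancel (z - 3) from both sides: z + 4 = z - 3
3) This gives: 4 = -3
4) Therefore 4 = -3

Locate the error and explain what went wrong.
Step 2: Cancel (z - 3) from both sides: z + 4 = z - 3

Step 2 cancels (z - 3) from both sides. This is only valid if (z - 3) ≠ 0, i.e., z ≠ 3. When z = 3, both sides equal zero regardless of the other factors. The correct approach requires considering z = 3 as a separate case.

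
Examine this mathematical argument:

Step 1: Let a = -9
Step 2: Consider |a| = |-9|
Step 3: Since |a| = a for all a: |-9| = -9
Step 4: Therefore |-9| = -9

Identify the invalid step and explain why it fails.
Step 3: Since |a| = a for all a: |-9| = -9

Step 3 incorrectly states that |a| = a for all a. The correct definition is |a| = a when a >= 0, and |a| = -a when a < 0. Since -9 < 0, we have |-9| = -(-9) = 9, not -9.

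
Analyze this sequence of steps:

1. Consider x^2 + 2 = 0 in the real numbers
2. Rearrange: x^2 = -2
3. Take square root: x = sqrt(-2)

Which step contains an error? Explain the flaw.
Step 3: Take square root: x = sqrt(-2)

Step 3 takes the square root of -2, which is negative. In the real number system, the square root of a negative number is undefined. The equation x^2 + 2 = 0 has no real solutions. Square roots of negative numbers only exist in the complex numbers.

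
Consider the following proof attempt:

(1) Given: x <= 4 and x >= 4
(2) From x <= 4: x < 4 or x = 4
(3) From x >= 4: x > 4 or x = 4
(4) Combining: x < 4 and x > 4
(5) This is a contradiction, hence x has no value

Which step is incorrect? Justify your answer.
Step 4: Combining: x < 4 and x > 4

Step 4 incorrectly combines the conditions. From x <= 4 and x >= 4, the intersection is x = 4. The error treats the 'or' cases as 'and' requirements. The correct conclusion is that x = 4 is the unique solution, not that no solution exists.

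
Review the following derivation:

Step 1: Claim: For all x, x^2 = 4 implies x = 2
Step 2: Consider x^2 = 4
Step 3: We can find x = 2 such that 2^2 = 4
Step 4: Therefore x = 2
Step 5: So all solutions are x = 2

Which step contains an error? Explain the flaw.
Step 4: Therefore x = 2

Step 4 incorrectly concludes that x = 2 is the only solution. The proof shows that x = 2 is A solution (existence), but does not show it is the ONLY solution (uniqueness). In fact, x = -2 is also a solution since (-2)^2 = 4. Finding one solution doesn't prove there are no others.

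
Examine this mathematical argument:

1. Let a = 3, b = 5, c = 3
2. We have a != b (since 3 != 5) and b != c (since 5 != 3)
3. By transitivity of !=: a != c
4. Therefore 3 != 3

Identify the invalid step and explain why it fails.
Step 3: By transitivity of !=: a != c

Step 3 incorrectly applies transitivity to the '!=' relation. Transitivity states: if a R b and b R c, then a R c. However, '!=' is not transitive. Counterexample: 3 != 5 and 5 != 3, but 3 = 3 (both equal 3). Transitivity holds for relations like <, <=, =, but not for !=.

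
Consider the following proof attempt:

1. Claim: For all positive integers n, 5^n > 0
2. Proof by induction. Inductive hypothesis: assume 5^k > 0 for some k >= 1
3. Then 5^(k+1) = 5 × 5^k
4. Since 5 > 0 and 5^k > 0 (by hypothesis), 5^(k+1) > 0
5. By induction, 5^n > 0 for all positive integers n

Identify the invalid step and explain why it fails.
Step 5: By induction, 5^n > 0 for all positive integers n

Step 5 concludes the proof by induction, but no base case was ever established. A valid induction proof requires: (1) a base case proving 5^1 > 0, and (2) an inductive step showing IF 5^k > 0 THEN 5^(k+1) > 0. Steps 2-4 correctly establish the inductive step, but without the base case the conclusion in step 5 does not follow.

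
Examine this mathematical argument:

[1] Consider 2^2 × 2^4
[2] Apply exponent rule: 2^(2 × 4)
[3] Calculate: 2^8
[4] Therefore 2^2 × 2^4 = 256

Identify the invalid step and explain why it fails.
Step 2: Apply exponent rule: 2^(2 × 4)

Step 2 incorrectly states that a^b × a^c = a^(b×c). The correct rule is a^b × a^c = a^(b+c). The actual value is 2^2 × 2^4 = 2^6 = 64, not 2^8 = 256.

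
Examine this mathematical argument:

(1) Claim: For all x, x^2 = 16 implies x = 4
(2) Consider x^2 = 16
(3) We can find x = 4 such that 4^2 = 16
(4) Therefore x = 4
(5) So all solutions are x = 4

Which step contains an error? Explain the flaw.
Step 4: Therefore x = 4

Step 4 incorrectly concludes that x = 4 is the only solution. The proof shows that x = 4 is A solution (existence), but does not show it is the ONLY solution (uniqueness). In fact, x = -4 is also a solution since (-4)^2 = 16. Finding one solution doesn't prove there are no others.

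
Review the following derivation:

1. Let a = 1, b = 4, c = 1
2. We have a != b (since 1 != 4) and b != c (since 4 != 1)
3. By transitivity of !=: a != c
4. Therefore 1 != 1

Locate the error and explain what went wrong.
Step 3: By transitivity of !=: a != c

Step 3 incorrectly applies transitivity to the '!=' relation. Transitivity states: if a R b and b R c, then a R c. However, '!=' is not transitive. Counterexample: 1 != 4 and 4 != 1, but 1 = 1 (both equal 1). Transitivity holds for relations like <, <=, =, but not for !=.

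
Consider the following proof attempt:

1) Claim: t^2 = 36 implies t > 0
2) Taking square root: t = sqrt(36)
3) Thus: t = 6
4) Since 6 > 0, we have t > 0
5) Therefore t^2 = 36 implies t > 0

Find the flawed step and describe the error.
Step 2: Taking square root: t = sqrt(36)

Step 2 takes the square root and assumes the positive root only. The equation t^2 = 36 actually has two solutions: t = 6 and t = -6. The proof silently assumes t > 0 without justification, then uses this assumption to conclude t > 0, which is circular. The counterexample t = -6 shows the claim is false.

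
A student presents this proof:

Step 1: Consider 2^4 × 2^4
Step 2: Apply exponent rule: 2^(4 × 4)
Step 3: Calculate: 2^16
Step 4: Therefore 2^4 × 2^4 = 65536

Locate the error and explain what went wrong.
Step 2: Apply exponent rule: 2^(4 × 4)

Step 2 incorrectly states that a^b × a^c = a^(b×c). The correct rule is a^b × a^c = a^(b+c). The actual value is 2^4 × 2^4 = 2^8 = 256, not 2^16 = 65536.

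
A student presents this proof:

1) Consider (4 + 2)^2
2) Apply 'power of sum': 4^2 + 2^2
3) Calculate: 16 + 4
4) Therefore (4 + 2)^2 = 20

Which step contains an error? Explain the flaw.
Step 2: Apply 'power of sum': 4^2 + 2^2

Step 2 incorrectly applies a non-existent rule '(a+b)^n = a^n + b^n'. This is false in general. The correct expansion uses the binomial theorem. The actual value is (4 + 2)^2 = 6^2 = 36, not 20.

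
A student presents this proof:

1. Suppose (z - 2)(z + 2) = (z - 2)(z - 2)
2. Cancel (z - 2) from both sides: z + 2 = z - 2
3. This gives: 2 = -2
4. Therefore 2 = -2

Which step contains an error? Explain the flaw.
Step 2: Cancel (z - 2) from both sides: z + 2 = z - 2

Step 2 cancels (z - 2) from both sides. This is only valid if (z - 2) ≠ 0, i.e., z ≠ 2. When z = 2, both sides equal zero regardless of the other factors. The correct approach requires considering z = 2 as a separate case.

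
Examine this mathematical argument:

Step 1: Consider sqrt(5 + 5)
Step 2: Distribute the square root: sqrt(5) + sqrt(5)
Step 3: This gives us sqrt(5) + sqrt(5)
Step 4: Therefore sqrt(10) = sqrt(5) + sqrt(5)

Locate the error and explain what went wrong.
Step 2: Distribute the square root: sqrt(5) + sqrt(5)

Step 2 incorrectly 'distributes' the square root over addition. The square root function does not distribute: sqrt(a + b) ≠ sqrt(a) + sqrt(b). In fact, sqrt(5 + 5) = sqrt(10) ≈ 3.1623, while sqrt(5) + sqrt(5) ≈ 4.4721.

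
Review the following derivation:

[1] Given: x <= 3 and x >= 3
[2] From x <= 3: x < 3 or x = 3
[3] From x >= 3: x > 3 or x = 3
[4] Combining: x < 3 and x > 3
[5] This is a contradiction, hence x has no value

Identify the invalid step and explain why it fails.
Step 4: Combining: x < 3 and x > 3

Step 4 incorrectly combines the conditions. From x <= 3 and x >= 3, the intersection is x = 3. The error treats the 'or' cases as 'and' requirements. The correct conclusion is that x = 3 is the unique solution, not that no solution exists.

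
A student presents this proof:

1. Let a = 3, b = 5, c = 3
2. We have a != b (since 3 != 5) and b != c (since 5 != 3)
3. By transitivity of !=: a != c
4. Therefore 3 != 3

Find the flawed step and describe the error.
Step 3: By transitivity of !=: a != c

Step 3 incorrectly applies transitivity to the '!=' relation. Transitivity states: if a R b and b R c, then a R c. However, '!=' is not transitive. Counterexample: 3 != 5 and 5 != 3, but 3 = 3 (both equal 3). Transitivity holds for relations like <, <=, =, but not for !=.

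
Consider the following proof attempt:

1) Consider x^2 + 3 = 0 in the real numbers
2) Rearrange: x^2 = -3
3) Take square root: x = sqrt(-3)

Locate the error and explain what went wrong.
Step 3: Take square root: x = sqrt(-3)

Step 3 takes the square root of -3, which is negative. In the real number system, the square root of a negative number is undefined. The equation x^2 + 3 = 0 has no real solutions. Square roots of negative numbers only exist in the complex numbers.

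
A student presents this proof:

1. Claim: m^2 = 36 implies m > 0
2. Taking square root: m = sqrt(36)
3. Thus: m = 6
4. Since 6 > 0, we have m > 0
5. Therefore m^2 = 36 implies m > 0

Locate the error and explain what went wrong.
Step 2: Taking square root: m = sqrt(36)

Step 2 takes the square root and assumes the positive root only. The equation m^2 = 36 actually has two solutions: m = 6 and m = -6. The proof silently assumes m > 0 without justification, then uses this assumption to conclude m > 0, which is circular. The counterexample m = -6 shows the claim is false.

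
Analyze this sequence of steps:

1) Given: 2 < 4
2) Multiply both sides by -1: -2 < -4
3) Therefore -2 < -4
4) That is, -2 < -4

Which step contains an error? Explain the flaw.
Step 2: Multiply both sides by -1: -2 < -4

Step 2 multiplies both sides by -1 but fails to reverse the inequality sign. When multiplying (or dividing) an inequality by a negative number, the direction must be reversed. Since 2 < 4, we should get -2 > -4, i.e., -2 > -4.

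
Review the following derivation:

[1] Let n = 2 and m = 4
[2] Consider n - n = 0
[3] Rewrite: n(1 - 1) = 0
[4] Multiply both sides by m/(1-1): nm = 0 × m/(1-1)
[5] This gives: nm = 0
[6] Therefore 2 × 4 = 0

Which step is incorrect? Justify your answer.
Step 4: Multiply both sides by m/(1-1): nm = 0 × m/(1-1)

Step 4 multiplies both sides by m/(1-1). However, 1-1 = 0, so this is multiplication by m/0, which is undefined. We cannot multiply by an undefined expression.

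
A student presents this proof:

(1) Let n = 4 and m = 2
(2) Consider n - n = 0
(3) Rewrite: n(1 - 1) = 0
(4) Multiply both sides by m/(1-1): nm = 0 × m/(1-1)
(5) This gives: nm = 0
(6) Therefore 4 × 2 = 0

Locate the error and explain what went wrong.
Step 4: Multiply both sides by m/(1-1): nm = 0 × m/(1-1)

Step 4 multiplies both sides by m/(1-1). However, 1-1 = 0, so this is multiplication by m/0, which is undefined. We cannot multiply by an undefined expression.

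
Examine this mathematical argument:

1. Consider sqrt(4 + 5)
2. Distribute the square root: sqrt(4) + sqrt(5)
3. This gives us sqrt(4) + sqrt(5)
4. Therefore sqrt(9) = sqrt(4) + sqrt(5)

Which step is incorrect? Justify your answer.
Step 2: Distribute the square root: sqrt(4) + sqrt(5)

Step 2 incorrectly 'distributes' the square root over addition. The square root function does not distribute: sqrt(a + b) ≠ sqrt(a) + sqrt(b). In fact, sqrt(4 + 5) = sqrt(9) ≈ 3.0000, while sqrt(4) + sqrt(5) ≈ 4.2361.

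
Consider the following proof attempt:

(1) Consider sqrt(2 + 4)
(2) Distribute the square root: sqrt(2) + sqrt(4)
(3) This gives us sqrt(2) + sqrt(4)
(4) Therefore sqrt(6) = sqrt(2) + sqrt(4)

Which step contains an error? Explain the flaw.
Step 2: Distribute the square root: sqrt(2) + sqrt(4)

Step 2 incorrectly 'distributes' the square root over addition. The square root function does not distribute: sqrt(a + b) ≠ sqrt(a) + sqrt(b). In fact, sqrt(2 + 4) = sqrt(6) ≈ 2.4495, while sqrt(2) + sqrt(4) ≈ 3.4142.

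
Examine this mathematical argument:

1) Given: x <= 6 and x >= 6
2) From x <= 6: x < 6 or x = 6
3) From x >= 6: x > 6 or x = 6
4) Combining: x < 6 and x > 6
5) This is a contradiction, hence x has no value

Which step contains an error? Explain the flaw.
Step 4: Combining: x < 6 and x > 6

Step 4 incorrectly combines the conditions. From x <= 6 and x >= 6, the intersection is x = 6. The error treats the 'or' cases as 'and' requirements. The correct conclusion is that x = 6 is the unique solution, not that no solution exists.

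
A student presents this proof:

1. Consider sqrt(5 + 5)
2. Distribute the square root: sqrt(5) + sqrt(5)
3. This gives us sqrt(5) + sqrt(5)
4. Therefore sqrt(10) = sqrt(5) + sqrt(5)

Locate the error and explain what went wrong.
Step 2: Distribute the square root: sqrt(5) + sqrt(5)

Step 2 incorrectly 'distributes' the square root over addition. The square root function does not distribute: sqrt(a + b) ≠ sqrt(a) + sqrt(b). In fact, sqrt(5 + 5) = sqrt(10) ≈ 3.1623, while sqrt(5) + sqrt(5) ≈ 4.4721.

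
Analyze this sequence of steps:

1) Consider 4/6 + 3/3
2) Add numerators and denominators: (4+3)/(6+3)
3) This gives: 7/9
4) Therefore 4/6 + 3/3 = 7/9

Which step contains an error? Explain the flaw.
Step 2: Add numerators and denominators: (4+3)/(6+3)

Step 2 incorrectly adds fractions by separately adding numerators and denominators. This is wrong. The correct method requires a common denominator: 4/6 + 3/3 = (4×3 + 3×6)/(6×3) = 30/18 = 5/3. The method used gives 7/9, which is different.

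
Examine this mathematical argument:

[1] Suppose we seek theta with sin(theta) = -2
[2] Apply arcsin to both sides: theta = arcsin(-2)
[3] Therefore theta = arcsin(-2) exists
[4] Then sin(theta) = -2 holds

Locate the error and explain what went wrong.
Step 2: Apply arcsin to both sides: theta = arcsin(-2)

Step 2 applies arcsin to -2. However, arcsin(x) is only defined for x in [-1, 1] because sin(theta) can only produce values in that range. Since |-2| > 1, arcsin(-2) is undefined. There is no angle whose sine equals -2.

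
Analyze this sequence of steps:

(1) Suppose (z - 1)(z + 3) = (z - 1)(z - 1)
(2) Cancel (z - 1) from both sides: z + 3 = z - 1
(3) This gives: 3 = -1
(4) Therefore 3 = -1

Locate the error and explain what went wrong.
Step 2: Cancel (z - 1) from both sides: z + 3 = z - 1

Step 2 cancels (z - 1) from both sides. This is only valid if (z - 1) ≠ 0, i.e., z ≠ 1. When z = 1, both sides equal zero regardless of the other factors. The correct approach requires considering z = 1 as a separate case.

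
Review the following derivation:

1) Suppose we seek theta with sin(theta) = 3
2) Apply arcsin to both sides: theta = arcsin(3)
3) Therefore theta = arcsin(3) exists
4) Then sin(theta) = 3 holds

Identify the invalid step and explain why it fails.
Step 2: Apply arcsin to both sides: theta = arcsin(3)

Step 2 applies arcsin to 3. However, arcsin(x) is only defined for x in [-1, 1] because sin(theta) can only produce values in that range. Since |3| > 1, arcsin(3) is undefined. There is no angle whose sine equals 3.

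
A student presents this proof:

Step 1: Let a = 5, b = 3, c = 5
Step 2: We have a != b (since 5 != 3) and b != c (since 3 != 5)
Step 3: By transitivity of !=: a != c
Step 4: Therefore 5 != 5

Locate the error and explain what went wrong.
Step 3: By transitivity of !=: a != c

Step 3 incorrectly applies transitivity to the '!=' relation. Transitivity states: if a R b and b R c, then a R c. However, '!=' is not transitive. Counterexample: 5 != 3 and 3 != 5, but 5 = 5 (both equal 5). Transitivity holds for relations like <, <=, =, but not for !=.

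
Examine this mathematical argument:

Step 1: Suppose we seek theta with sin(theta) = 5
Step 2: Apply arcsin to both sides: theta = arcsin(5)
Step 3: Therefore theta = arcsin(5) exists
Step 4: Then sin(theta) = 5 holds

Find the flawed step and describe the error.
Step 2: Apply arcsin to both sides: theta = arcsin(5)

Step 2 applies arcsin to 5. However, arcsin(x) is only defined for x in [-1, 1] because sin(theta) can only produce values in that range. Since |5| > 1, arcsin(5) is undefined. There is no angle whose sine equals 5.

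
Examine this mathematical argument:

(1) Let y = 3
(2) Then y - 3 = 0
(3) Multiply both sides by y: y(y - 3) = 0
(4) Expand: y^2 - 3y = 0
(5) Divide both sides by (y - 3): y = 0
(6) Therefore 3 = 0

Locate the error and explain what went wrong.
Step 5: Divide both sides by (y - 3): y = 0

Step 5 divides both sides by (y - 3). However, since y = 3, we have (y - 3) = 0. Division by zero is undefined, making this step invalid.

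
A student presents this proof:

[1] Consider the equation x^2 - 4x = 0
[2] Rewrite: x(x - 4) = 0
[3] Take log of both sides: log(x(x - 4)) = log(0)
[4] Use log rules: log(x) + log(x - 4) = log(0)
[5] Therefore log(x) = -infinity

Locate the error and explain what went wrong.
Step 3: Take log of both sides: log(x(x - 4)) = log(0)

Step 3 takes the logarithm of both sides, resulting in log(0) on the right side. The logarithm is only defined for positive numbers; log(0) is undefined (approaches negative infinity). This operation is invalid.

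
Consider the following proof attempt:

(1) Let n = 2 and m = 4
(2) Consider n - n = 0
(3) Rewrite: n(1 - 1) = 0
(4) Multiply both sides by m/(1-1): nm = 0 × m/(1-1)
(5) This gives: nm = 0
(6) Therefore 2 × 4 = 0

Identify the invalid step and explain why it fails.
Step 4: Multiply both sides by m/(1-1): nm = 0 × m/(1-1)

Step 4 multiplies both sides by m/(1-1). However, 1-1 = 0, so this is multiplication by m/0, which is undefined. We cannot multiply by an undefined expression.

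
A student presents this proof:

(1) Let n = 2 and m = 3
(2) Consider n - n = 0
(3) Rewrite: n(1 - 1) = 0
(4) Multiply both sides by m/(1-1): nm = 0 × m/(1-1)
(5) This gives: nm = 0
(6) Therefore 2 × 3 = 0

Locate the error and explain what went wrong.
Step 4: Multiply both sides by m/(1-1): nm = 0 × m/(1-1)

Step 4 multiplies both sides by m/(1-1). However, 1-1 = 0, so this is multiplication by m/0, which is undefined. We cannot multiply by an undefined expression.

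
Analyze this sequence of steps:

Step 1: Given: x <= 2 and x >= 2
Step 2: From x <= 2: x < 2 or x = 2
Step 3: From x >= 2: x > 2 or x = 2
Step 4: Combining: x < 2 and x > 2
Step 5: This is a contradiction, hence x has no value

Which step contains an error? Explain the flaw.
Step 4: Combining: x < 2 and x > 2

Step 4 incorrectly combines the conditions. From x <= 2 and x >= 2, the intersection is x = 2. The error treats the 'or' cases as 'and' requirements. The correct conclusion is that x = 2 is the unique solution, not that no solution exists.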